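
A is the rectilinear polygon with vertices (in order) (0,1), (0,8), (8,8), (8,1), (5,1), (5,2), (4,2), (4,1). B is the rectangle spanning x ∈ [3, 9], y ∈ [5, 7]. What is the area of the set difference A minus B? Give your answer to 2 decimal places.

45.00

|A| = 55, |A∩B| = 10.
|A ∖ B| = |A| − |A∩B| = 55 − 10 = 45.00.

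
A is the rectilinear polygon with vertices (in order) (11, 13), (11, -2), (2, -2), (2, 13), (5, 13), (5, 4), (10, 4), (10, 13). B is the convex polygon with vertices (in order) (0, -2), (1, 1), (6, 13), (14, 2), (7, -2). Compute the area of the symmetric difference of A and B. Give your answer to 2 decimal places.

76.02

|A| = 90, |B| = 108.5, |A∩B| = 61.2411.
|A △ B| = |A| + |B| − 2·|A∩B| = 90 + 108.5 − 122.4821 = 76.02.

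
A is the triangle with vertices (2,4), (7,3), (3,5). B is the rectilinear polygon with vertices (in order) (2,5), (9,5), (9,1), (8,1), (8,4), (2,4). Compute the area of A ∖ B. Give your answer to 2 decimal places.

1.50

|A| = 3, |A∩B| = 1.5.
|A ∖ B| = |A| − |A∩B| = 3 − 1.5 = 1.50.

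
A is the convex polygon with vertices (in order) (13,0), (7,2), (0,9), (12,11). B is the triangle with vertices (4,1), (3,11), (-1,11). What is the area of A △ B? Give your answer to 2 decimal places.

87.94

|A| = 81, |B| = 20, |A∩B| = 6.5282.
|A △ B| = |A| + |B| − 2·|A∩B| = 81 + 20 − 13.0565 = 87.94.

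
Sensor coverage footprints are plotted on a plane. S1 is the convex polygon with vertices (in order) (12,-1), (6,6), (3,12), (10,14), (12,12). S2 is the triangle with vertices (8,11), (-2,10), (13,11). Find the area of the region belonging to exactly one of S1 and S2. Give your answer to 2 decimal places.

73.67

|S1| = 75, |S2| = 2.5, |S1∩S2| = 1.9137.
|S1 △ S2| = |S1| + |S2| − 2·|S1∩S2| = 75 + 2.5 − 3.8273 = 73.67.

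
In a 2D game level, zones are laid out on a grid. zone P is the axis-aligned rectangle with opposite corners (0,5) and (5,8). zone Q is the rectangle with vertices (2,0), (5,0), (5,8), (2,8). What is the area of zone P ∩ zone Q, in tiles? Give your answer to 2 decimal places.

|zone P∩zone Q|: x∈[2,5], y∈[5,8] → 3·3 = 9.

9.00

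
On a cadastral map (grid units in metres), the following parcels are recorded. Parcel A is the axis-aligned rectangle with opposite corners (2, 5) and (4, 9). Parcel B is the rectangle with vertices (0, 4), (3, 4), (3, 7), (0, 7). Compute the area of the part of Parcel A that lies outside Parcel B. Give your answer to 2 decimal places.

6.00

|Parcel A∩Parcel B|: x∈[2,3], y∈[5,7] → 1·2 = 2.
|Parcel A| = 8.
|Parcel A ∖ Parcel B| = |Parcel A| − |Parcel A∩Parcel B| = 8 − 2 = 6.00.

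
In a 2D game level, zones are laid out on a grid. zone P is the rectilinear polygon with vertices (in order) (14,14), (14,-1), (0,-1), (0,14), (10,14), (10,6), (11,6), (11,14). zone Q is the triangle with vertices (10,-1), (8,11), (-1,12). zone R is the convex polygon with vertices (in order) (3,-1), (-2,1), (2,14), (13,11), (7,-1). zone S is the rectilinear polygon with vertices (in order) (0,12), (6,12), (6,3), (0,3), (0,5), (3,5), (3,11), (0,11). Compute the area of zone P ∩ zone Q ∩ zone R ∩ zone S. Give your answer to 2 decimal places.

The intersection is the polygon with vertices (3,7.273), (3,11), (1.077,11), (1.306,11.744), (6,11.222), (6,3.727).
By the shoelace formula its area is 18.85.

18.85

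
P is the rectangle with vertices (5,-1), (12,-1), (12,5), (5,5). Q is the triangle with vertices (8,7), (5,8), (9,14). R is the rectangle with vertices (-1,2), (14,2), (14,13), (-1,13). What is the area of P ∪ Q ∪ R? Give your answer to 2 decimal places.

By inclusion–exclusion:
Individual areas: |P| = 42, |Q| = 11, |R| = 165.
|P∩Q| = 0.
|P∩R|: x∈[5,12], y∈[2,5] → 7·3 = 21.
|Q∩R| = 10.7381.
|P∩Q∩R| = 0.
|P ∪ Q ∪ R| = 218 − 31.7381 + 0 = 186.26.

186.26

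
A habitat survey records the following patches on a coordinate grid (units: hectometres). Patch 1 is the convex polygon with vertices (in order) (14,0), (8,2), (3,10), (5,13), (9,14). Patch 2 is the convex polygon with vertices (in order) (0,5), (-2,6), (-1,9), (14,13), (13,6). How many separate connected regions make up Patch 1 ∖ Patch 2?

Patch 1 ∖ Patch 2 splits into 2 disjoint pieces (area 26.5561, area 12.6895).

2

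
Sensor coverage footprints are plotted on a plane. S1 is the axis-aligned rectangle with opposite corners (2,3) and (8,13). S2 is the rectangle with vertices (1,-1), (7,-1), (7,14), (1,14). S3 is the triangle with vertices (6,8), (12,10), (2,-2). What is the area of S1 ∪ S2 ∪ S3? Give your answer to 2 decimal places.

By inclusion–exclusion:
Individual areas: |S1| = 60, |S2| = 90, |S3| = 26.
|S1∩S2|: x∈[2,7], y∈[3,13] → 5·10 = 50.
|S1∩S3| = 13.65.
|S2∩S3| = 14.95.
|S1∩S2∩S3| = 9.75.
|S1 ∪ S2 ∪ S3| = 176 − 78.6 + 9.75 = 107.15.

107.15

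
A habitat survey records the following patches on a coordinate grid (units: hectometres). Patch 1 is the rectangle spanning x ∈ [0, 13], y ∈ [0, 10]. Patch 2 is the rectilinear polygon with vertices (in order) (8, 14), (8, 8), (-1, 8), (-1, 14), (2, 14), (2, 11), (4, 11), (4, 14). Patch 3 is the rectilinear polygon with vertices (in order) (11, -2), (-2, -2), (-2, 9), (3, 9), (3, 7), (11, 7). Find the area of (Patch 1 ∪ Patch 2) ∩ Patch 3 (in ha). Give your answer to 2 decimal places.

The region (Patch 1 ∪ Patch 2) ∩ Patch 3 is the polygon with vertices (0,0), (0,8), (-1,8), (-1,9), (3,9), (3,7), (11,7), (11,0).
By the shoelace formula its area is 84.00.

84.00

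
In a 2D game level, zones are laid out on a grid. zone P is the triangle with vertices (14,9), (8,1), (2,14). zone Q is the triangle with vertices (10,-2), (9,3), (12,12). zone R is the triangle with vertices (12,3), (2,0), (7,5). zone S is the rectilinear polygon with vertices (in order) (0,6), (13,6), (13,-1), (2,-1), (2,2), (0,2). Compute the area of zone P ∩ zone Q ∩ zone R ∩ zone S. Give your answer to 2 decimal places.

The intersection is the polygon with vertices (9.353,4.059), (10.077,3.769), (9.105,2.474), (9,3).
By the shoelace formula its area is 0.76.

0.76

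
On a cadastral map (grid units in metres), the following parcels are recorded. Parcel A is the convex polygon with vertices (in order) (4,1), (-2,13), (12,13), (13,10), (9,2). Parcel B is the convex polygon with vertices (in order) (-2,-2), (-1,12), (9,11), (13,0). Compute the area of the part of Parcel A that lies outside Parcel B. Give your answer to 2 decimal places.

|Parcel A| = 120, |Parcel A∩Parcel B| = 86.0576.
|Parcel A ∖ Parcel B| = |Parcel A| − |Parcel A∩Parcel B| = 120 − 86.0576 = 33.94.

33.94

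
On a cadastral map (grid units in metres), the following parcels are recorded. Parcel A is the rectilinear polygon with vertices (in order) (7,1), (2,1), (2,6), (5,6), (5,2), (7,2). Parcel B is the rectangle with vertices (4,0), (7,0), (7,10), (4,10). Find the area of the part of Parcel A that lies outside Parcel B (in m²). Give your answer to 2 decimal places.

10.00

|Parcel A| = 17, |Parcel A∩Parcel B| = 7.
|Parcel A ∖ Parcel B| = |Parcel A| − |Parcel A∩Parcel B| = 17 − 7 = 10.00.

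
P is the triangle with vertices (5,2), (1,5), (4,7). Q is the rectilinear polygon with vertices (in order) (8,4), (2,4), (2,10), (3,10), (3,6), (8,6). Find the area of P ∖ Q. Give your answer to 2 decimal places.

3.74

|P| = 8.5, |P∩Q| = 4.7583.
|P ∖ Q| = |P| − |P∩Q| = 8.5 − 4.7583 = 3.74.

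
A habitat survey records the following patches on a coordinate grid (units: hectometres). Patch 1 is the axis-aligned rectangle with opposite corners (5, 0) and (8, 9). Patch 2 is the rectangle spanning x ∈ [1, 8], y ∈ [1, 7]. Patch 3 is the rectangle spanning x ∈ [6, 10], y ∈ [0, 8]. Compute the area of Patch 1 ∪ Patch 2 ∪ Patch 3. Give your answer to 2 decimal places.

67.00

By inclusion–exclusion:
Individual areas: |Patch 1| = 27, |Patch 2| = 42, |Patch 3| = 32.
|Patch 1∩Patch 2|: x∈[5,8], y∈[1,7] → 3·6 = 18.
|Patch 1∩Patch 3|: x∈[6,8], y∈[0,8] → 2·8 = 16.
|Patch 2∩Patch 3|: x∈[6,8], y∈[1,7] → 2·6 = 12.
|Patch 1∩Patch 2∩Patch 3| = 12.
|Patch 1 ∪ Patch 2 ∪ Patch 3| = 101 − 46 + 12 = 67.00.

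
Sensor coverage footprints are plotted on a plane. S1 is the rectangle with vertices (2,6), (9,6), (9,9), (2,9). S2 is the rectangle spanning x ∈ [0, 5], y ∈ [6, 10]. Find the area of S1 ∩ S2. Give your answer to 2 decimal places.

|S1∩S2|: x∈[2,5], y∈[6,9] → 3·3 = 9.

9.00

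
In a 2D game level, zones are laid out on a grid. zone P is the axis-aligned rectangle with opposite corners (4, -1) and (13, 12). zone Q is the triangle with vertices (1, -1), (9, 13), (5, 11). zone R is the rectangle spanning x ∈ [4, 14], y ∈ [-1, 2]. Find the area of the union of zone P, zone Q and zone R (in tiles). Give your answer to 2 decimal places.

126.34

By inclusion–exclusion:
Individual areas: |zone P| = 117, |zone Q| = 20, |zone R| = 30.
|zone P∩zone Q| = 13.6607.
|zone P∩zone R|: x∈[4,13], y∈[-1,2] → 9·3 = 27.
|zone Q∩zone R| = 0.
|zone P∩zone Q∩zone R| = 0.
|zone P ∪ zone Q ∪ zone R| = 167 − 40.6607 + 0 = 126.34.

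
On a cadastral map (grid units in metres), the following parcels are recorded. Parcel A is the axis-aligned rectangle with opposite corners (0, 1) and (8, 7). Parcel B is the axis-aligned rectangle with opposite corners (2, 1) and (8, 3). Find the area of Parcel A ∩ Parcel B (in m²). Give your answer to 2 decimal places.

12.00

|Parcel A∩Parcel B|: x∈[2,8], y∈[1,3] → 6·2 = 12.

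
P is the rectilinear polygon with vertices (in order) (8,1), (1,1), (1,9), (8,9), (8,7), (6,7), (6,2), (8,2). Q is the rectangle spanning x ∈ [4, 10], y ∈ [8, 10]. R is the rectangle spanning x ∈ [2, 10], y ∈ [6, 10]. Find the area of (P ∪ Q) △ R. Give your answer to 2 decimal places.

|P ∪ Q| = 54.
|(P ∪ Q) ∩ R| = 24.
|(P ∪ Q) △ R| = 54 + 32 − 48 = 38.00.

38.00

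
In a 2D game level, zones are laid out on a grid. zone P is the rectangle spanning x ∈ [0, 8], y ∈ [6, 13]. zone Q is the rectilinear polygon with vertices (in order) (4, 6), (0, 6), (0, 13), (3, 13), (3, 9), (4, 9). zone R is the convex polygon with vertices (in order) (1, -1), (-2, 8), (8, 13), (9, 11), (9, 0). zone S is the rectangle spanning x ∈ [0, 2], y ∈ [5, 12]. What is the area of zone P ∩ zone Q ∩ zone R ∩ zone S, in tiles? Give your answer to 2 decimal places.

7.00

The intersection is the polygon with vertices (0,6), (0,9), (2,10), (2,6).
By the shoelace formula its area is 7.00.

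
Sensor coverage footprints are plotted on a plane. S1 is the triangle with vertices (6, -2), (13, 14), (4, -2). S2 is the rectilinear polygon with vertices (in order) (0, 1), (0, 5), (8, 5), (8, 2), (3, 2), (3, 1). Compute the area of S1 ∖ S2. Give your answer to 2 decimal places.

|S1| = 16, |S1∩S2| = 2.6473.
|S1 ∖ S2| = |S1| − |S1∩S2| = 16 − 2.6473 = 13.35.

13.35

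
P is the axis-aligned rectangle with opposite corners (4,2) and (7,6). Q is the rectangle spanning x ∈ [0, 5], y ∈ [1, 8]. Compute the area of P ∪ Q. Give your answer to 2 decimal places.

43.00

By inclusion–exclusion:
Individual areas: |P| = 12, |Q| = 35.
|P∩Q|: x∈[4,5], y∈[2,6] → 1·4 = 4.
|P ∪ Q| = 47 − 4 = 43.00.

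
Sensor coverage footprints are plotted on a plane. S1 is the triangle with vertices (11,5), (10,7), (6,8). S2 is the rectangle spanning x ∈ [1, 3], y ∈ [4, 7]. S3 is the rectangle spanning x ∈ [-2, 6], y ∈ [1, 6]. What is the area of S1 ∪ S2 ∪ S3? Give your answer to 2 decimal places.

45.50

By inclusion–exclusion:
Individual areas: |S1| = 3.5, |S2| = 6, |S3| = 40.
|S1∩S2| = 0.
|S1∩S3| = 0.
|S2∩S3|: x∈[1,3], y∈[4,6] → 2·2 = 4.
|S1∩S2∩S3| = 0.
|S1 ∪ S2 ∪ S3| = 49.5 − 4 + 0 = 45.50.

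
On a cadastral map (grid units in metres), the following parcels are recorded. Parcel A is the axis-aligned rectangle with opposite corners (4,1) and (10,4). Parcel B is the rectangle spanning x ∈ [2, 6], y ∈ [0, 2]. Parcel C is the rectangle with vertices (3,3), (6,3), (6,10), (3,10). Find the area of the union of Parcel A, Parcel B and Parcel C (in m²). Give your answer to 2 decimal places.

43.00

By inclusion–exclusion:
Individual areas: |Parcel A| = 18, |Parcel B| = 8, |Parcel C| = 21.
|Parcel A∩Parcel B|: x∈[4,6], y∈[1,2] → 2·1 = 2.
|Parcel A∩Parcel C|: x∈[4,6], y∈[3,4] → 2·1 = 2.
|Parcel B∩Parcel C| = 0 (no overlap).
|Parcel A∩Parcel B∩Parcel C| = 0.
|Parcel A ∪ Parcel B ∪ Parcel C| = 47 − 4 + 0 = 43.00.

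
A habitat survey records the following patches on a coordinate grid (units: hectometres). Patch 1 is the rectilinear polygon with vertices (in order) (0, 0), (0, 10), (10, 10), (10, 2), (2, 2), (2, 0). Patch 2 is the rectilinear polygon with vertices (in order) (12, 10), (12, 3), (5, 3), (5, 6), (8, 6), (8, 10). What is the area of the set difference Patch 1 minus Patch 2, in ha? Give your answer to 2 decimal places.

|Patch 1| = 84, |Patch 1∩Patch 2| = 23.
|Patch 1 ∖ Patch 2| = |Patch 1| − |Patch 1∩Patch 2| = 84 − 23 = 61.00.

61.00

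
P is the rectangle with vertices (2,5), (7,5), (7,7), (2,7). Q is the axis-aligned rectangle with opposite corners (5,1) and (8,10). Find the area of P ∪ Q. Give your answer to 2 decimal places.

By inclusion–exclusion:
Individual areas: |P| = 10, |Q| = 27.
|P∩Q|: x∈[5,7], y∈[5,7] → 2·2 = 4.
|P ∪ Q| = 37 − 4 = 33.00.

33.00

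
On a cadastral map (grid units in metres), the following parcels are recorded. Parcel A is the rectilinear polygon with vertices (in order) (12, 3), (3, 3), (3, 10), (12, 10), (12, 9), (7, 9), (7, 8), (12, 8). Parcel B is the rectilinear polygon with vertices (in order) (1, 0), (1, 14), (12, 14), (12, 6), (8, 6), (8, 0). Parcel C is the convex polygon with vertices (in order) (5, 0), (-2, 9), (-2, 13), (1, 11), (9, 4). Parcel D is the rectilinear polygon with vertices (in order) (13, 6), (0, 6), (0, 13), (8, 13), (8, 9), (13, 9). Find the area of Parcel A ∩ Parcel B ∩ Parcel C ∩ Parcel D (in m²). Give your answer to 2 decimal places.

6.04

The intersection is the polygon with vertices (6.714,6), (3,6), (3,9.25).
By the shoelace formula its area is 6.04.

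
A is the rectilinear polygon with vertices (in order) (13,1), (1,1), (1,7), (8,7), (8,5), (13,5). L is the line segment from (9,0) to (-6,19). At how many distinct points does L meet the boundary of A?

The segment meets the boundary at (3.474,7), (8.211,1).

2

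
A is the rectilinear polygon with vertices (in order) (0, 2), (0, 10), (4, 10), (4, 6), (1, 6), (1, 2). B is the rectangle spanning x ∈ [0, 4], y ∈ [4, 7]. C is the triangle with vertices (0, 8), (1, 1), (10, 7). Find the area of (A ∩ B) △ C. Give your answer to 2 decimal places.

|A ∩ B| = 6.
|(A ∩ B) ∩ C| = 4.9286.
|(A ∩ B) △ C| = 6 + 34.5 − 9.8571 = 30.64.

30.64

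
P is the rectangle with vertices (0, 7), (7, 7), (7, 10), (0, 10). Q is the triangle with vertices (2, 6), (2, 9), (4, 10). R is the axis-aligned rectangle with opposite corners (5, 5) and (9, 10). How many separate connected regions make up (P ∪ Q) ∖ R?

(P ∪ Q) ∖ R is a single connected region.

1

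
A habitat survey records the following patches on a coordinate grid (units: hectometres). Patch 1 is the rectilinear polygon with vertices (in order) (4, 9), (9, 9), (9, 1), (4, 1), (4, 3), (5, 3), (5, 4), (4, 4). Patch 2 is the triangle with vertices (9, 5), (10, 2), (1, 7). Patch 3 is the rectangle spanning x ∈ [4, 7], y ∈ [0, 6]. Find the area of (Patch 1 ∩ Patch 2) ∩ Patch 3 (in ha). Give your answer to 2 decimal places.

4.00

The region (Patch 1 ∩ Patch 2) ∩ Patch 3 is the polygon with vertices (4,5.333), (4,6), (5,6), (7,5.5), (7,3.667).
By the shoelace formula its area is 4.00.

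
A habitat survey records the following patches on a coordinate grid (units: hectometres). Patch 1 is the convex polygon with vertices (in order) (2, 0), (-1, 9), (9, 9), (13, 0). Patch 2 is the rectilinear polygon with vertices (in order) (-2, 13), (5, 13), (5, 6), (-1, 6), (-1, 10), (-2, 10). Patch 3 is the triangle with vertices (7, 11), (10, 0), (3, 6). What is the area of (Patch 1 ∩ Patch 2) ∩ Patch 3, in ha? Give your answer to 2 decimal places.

The region (Patch 1 ∩ Patch 2) ∩ Patch 3 is the polygon with vertices (5,6), (3,6), (5,8.5).
By the shoelace formula its area is 2.50.

2.50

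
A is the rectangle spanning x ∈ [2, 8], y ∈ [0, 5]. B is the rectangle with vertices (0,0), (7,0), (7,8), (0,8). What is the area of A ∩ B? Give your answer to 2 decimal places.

|A∩B|: x∈[2,7], y∈[0,5] → 5·5 = 25.

25.00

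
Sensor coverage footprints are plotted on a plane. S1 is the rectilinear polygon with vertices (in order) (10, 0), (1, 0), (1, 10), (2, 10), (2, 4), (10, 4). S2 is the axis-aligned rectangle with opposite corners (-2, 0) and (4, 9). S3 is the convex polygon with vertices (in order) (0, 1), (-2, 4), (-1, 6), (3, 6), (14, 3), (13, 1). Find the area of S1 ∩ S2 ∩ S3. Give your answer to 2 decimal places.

The intersection is the polygon with vertices (1,6), (2,6), (2,4), (4,4), (4,1), (1,1).
By the shoelace formula its area is 11.00.

11.00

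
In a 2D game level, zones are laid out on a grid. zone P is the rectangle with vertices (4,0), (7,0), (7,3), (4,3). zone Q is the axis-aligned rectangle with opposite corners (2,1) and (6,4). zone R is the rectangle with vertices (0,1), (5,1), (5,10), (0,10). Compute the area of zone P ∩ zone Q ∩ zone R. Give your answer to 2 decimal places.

2.00

The intersection is the polygon with vertices (5,3), (5,1), (4,1), (4,3).
By the shoelace formula its area is 2.00.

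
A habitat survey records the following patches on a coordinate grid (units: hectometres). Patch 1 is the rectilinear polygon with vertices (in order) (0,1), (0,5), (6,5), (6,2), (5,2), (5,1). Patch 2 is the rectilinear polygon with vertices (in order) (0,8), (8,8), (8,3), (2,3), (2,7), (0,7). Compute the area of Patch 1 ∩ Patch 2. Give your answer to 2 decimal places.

The intersection is the polygon with vertices (6,5), (6,3), (2,3), (2,5).
By the shoelace formula its area is 8.00.

8.00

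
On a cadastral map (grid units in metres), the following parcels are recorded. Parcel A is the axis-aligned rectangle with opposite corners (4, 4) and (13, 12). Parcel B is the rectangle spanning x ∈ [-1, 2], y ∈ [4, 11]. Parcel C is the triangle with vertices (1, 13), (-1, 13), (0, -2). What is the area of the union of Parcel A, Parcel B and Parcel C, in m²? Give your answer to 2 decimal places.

By inclusion–exclusion:
Individual areas: |Parcel A| = 72, |Parcel B| = 21, |Parcel C| = 15.
|Parcel A∩Parcel B| = 0 (no overlap).
|Parcel A∩Parcel C| = 0.
|Parcel B∩Parcel C| = 8.8667.
|Parcel A∩Parcel B∩Parcel C| = 0.
|Parcel A ∪ Parcel B ∪ Parcel C| = 108 − 8.8667 + 0 = 99.13.

99.13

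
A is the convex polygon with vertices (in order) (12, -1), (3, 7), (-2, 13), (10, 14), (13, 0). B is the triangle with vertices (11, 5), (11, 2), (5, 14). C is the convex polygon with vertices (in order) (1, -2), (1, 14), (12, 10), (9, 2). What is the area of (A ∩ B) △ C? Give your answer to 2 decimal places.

110.34

|A ∩ B| = 8.9868.
|(A ∩ B) ∩ C| = 6.3213.
|(A ∩ B) △ C| = 8.9868 + 114 − 12.6425 = 110.34.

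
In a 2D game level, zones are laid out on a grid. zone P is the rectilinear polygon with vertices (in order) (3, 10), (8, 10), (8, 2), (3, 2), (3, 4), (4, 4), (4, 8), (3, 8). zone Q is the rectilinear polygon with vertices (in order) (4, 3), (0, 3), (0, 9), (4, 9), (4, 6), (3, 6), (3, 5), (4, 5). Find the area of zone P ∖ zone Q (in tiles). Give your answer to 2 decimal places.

|zone P| = 36, |zone P∩zone Q| = 2.
|zone P ∖ zone Q| = |zone P| − |zone P∩zone Q| = 36 − 2 = 34.00.

34.00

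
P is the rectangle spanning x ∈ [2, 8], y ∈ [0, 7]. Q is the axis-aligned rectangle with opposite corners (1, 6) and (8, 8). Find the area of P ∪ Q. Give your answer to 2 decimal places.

By inclusion–exclusion:
Individual areas: |P| = 42, |Q| = 14.
|P∩Q|: x∈[2,8], y∈[6,7] → 6·1 = 6.
|P ∪ Q| = 56 − 6 = 50.00.

50.00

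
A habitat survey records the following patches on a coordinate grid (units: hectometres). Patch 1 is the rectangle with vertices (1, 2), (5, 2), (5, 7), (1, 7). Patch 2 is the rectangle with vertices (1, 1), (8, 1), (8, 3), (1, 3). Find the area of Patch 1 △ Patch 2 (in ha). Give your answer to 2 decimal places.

|Patch 1∩Patch 2|: x∈[1,5], y∈[2,3] → 4·1 = 4.
|Patch 1 △ Patch 2| = |Patch 1| + |Patch 2| − 2·|Patch 1∩Patch 2| = 20 + 14 − 8 = 26.00.

26.00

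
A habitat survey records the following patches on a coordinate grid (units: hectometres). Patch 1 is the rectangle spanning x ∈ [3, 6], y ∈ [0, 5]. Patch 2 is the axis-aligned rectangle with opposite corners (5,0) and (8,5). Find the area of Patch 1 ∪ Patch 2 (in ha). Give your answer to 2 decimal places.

25.00

By inclusion–exclusion:
Individual areas: |Patch 1| = 15, |Patch 2| = 15.
|Patch 1∩Patch 2|: x∈[5,6], y∈[0,5] → 1·5 = 5.
|Patch 1 ∪ Patch 2| = 30 − 5 = 25.00.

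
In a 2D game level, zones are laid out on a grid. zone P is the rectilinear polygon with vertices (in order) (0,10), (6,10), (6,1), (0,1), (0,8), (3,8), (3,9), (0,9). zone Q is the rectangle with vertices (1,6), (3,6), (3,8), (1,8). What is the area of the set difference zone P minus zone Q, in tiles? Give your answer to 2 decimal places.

|zone P| = 51, |zone P∩zone Q| = 4.
|zone P ∖ zone Q| = |zone P| − |zone P∩zone Q| = 51 − 4 = 47.00.

47.00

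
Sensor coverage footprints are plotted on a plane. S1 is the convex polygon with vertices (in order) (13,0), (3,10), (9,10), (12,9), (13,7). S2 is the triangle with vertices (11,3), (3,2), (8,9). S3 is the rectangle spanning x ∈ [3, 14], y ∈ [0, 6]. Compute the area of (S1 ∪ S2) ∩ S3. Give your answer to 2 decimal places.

32.73

The region (S1 ∪ S2) ∩ S3 is the polygon with vertices (3,2), (5.857,6), (13,6), (13,0), (10.111,2.889).
By the shoelace formula its area is 32.73.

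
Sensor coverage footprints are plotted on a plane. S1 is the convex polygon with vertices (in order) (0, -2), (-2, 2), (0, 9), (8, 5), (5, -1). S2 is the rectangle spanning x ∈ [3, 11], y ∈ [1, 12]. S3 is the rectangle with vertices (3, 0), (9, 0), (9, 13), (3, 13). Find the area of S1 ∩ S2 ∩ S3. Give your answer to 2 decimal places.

22.25

The intersection is the polygon with vertices (6,1), (3,1), (3,7.5), (8,5).
By the shoelace formula its area is 22.25.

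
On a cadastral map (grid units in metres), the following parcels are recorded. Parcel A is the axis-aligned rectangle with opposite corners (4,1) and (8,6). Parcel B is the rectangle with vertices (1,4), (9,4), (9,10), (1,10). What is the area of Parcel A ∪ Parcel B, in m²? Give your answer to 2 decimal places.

60.00

By inclusion–exclusion:
Individual areas: |Parcel A| = 20, |Parcel B| = 48.
|Parcel A∩Parcel B|: x∈[4,8], y∈[4,6] → 4·2 = 8.
|Parcel A ∪ Parcel B| = 68 − 8 = 60.00.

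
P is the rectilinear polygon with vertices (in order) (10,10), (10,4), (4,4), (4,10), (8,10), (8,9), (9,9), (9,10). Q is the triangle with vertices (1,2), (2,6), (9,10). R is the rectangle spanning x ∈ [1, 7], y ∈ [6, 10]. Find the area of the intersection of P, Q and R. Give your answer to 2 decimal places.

4.00

The intersection is the polygon with vertices (7,8.857), (7,8), (5,6), (4,6), (4,7.143).
By the shoelace formula its area is 4.00.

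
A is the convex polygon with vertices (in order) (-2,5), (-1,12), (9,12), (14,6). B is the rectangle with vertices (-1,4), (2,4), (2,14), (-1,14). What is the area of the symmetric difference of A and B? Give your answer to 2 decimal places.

74.44

|A| = 85.5, |B| = 30, |A∩B| = 20.5312.
|A △ B| = |A| + |B| − 2·|A∩B| = 85.5 + 30 − 41.0625 = 74.44.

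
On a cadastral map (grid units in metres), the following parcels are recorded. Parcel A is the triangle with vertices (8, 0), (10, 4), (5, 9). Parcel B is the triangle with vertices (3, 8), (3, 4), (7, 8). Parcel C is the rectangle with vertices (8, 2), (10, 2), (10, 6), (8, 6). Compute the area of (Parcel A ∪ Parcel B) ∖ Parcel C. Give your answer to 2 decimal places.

|Parcel A ∪ Parcel B| = 22.2083.
|(Parcel A ∪ Parcel B) ∩ Parcel C| = 5.
|(Parcel A ∪ Parcel B) ∖ Parcel C| = 22.2083 − 5 = 17.21.

17.21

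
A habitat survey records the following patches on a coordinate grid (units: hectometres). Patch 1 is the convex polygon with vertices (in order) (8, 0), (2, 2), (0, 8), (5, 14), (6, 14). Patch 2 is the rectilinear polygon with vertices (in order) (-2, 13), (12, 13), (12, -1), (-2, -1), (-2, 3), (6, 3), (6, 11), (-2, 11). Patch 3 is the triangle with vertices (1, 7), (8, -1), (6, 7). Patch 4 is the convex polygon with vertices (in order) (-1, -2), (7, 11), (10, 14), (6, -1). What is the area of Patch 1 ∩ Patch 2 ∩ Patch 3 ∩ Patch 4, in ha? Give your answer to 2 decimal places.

4.88

The intersection is the polygon with vertices (6,7), (7.032,2.871), (6.467,0.752), (4.5,3), (6,3).
By the shoelace formula its area is 4.88.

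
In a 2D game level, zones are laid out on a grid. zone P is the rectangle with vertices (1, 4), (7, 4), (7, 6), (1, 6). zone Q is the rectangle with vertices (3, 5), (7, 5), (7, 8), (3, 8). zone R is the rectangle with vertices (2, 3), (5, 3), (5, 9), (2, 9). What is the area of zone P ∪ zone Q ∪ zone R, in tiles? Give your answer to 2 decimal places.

By inclusion–exclusion:
Individual areas: |zone P| = 12, |zone Q| = 12, |zone R| = 18.
|zone P∩zone Q|: x∈[3,7], y∈[5,6] → 4·1 = 4.
|zone P∩zone R|: x∈[2,5], y∈[4,6] → 3·2 = 6.
|zone Q∩zone R|: x∈[3,5], y∈[5,8] → 2·3 = 6.
|zone P∩zone Q∩zone R| = 2.
|zone P ∪ zone Q ∪ zone R| = 42 − 16 + 2 = 28.00.

28.00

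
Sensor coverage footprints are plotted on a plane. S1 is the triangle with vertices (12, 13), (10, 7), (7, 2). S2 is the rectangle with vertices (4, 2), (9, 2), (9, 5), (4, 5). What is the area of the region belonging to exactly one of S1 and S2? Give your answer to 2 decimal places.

|S1| = 4, |S2| = 15, |S1∩S2| = 0.6545.
|S1 △ S2| = |S1| + |S2| − 2·|S1∩S2| = 4 + 15 − 1.3091 = 17.69.

17.69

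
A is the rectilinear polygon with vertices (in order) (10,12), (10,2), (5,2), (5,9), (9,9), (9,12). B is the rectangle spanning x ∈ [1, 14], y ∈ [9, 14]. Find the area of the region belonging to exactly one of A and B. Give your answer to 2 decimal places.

97.00

|A| = 38, |B| = 65, |A∩B| = 3.
|A △ B| = |A| + |B| − 2·|A∩B| = 38 + 65 − 6 = 97.00.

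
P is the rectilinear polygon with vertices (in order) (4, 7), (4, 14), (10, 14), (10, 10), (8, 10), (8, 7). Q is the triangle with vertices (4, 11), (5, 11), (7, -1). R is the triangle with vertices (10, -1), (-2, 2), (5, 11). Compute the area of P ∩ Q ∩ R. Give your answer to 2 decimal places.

The intersection is the polygon with vertices (4.243,10.027), (5,11), (5.667,7), (5,7).
By the shoelace formula its area is 2.85.

2.85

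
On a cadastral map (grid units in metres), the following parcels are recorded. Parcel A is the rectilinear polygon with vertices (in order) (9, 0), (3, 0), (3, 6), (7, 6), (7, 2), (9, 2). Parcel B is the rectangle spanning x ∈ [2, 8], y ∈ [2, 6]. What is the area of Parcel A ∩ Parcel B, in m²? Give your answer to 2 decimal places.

16.00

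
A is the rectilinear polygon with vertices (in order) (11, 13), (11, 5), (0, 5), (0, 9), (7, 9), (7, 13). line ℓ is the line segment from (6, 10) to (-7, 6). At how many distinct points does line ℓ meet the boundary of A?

2

The segment meets the boundary at (0,8.154), (2.75,9).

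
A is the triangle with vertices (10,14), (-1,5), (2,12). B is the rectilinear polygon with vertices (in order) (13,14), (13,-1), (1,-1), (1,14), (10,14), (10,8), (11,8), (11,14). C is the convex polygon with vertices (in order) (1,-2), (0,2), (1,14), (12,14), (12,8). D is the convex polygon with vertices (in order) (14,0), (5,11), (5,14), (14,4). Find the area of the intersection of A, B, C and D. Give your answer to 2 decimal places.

The intersection is the polygon with vertices (5.918,12.98), (7.12,11.644), (5.535,10.347), (5,11), (5,12.75).
By the shoelace formula its area is 3.47.

3.47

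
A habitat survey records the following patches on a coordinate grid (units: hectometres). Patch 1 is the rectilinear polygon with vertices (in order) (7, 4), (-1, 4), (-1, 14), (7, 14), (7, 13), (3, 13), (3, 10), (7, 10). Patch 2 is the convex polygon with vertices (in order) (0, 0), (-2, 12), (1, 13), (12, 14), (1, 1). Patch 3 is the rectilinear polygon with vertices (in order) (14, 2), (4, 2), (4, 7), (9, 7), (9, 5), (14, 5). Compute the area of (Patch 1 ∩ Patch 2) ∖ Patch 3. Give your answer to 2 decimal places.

51.01

|Patch 1 ∩ Patch 2| = 53.5559.
|(Patch 1 ∩ Patch 2) ∩ Patch 3| = 2.549.
|(Patch 1 ∩ Patch 2) ∖ Patch 3| = 53.5559 − 2.549 = 51.01.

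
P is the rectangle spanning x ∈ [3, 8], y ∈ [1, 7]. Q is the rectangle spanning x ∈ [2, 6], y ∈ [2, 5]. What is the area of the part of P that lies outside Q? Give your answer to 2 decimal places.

|P∩Q|: x∈[3,6], y∈[2,5] → 3·3 = 9.
|P| = 30.
|P ∖ Q| = |P| − |P∩Q| = 30 − 9 = 21.00.

21.00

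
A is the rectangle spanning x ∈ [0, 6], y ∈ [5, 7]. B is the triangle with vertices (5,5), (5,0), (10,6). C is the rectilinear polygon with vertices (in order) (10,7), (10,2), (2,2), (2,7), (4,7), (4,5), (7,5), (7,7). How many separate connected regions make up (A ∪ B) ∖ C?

(A ∪ B) ∖ C splits into 3 disjoint pieces (area 4, area 4.3, area 1.6667).

3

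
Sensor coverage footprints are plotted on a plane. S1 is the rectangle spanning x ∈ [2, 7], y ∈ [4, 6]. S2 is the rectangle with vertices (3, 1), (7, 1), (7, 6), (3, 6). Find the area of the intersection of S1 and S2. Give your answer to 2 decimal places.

|S1∩S2|: x∈[3,7], y∈[4,6] → 4·2 = 8.

8.00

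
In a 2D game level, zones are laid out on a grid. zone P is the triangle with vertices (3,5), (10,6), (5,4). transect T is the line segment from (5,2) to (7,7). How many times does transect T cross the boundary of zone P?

The segment meets the boundary at (6.394,5.485), (5.952,4.381).

2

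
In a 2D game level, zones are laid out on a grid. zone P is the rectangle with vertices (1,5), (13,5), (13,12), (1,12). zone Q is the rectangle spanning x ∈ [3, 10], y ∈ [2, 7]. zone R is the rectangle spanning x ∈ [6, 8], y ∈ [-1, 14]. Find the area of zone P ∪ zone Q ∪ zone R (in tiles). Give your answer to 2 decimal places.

By inclusion–exclusion:
Individual areas: |zone P| = 84, |zone Q| = 35, |zone R| = 30.
|zone P∩zone Q|: x∈[3,10], y∈[5,7] → 7·2 = 14.
|zone P∩zone R|: x∈[6,8], y∈[5,12] → 2·7 = 14.
|zone Q∩zone R|: x∈[6,8], y∈[2,7] → 2·5 = 10.
|zone P∩zone Q∩zone R| = 4.
|zone P ∪ zone Q ∪ zone R| = 149 − 38 + 4 = 115.00.

115.00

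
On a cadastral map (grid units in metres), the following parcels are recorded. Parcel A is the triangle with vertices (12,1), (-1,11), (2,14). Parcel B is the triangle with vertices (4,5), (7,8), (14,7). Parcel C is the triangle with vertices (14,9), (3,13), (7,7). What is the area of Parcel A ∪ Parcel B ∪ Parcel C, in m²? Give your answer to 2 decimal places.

By inclusion–exclusion:
Individual areas: |Parcel A| = 34.5, |Parcel B| = 12, |Parcel C| = 25.
|Parcel A∩Parcel B| = 3.6669.
|Parcel A∩Parcel C| = 0.7038.
|Parcel B∩Parcel C| = 1.3667.
|Parcel A∩Parcel B∩Parcel C| = 0.2245.
|Parcel A ∪ Parcel B ∪ Parcel C| = 71.5 − 5.7374 + 0.2245 = 65.99.

65.99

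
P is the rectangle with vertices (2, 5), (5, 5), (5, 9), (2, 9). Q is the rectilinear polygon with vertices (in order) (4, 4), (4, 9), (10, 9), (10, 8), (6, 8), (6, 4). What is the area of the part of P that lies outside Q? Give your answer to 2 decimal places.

|P| = 12, |P∩Q| = 4.
|P ∖ Q| = |P| − |P∩Q| = 12 − 4 = 8.00.

8.00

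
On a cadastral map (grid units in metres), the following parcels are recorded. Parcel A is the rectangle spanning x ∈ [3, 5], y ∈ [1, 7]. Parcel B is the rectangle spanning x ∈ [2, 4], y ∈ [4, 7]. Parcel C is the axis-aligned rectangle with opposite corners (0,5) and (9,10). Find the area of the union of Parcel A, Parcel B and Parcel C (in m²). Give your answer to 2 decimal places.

By inclusion–exclusion:
Individual areas: |Parcel A| = 12, |Parcel B| = 6, |Parcel C| = 45.
|Parcel A∩Parcel B|: x∈[3,4], y∈[4,7] → 1·3 = 3.
|Parcel A∩Parcel C|: x∈[3,5], y∈[5,7] → 2·2 = 4.
|Parcel B∩Parcel C|: x∈[2,4], y∈[5,7] → 2·2 = 4.
|Parcel A∩Parcel B∩Parcel C| = 2.
|Parcel A ∪ Parcel B ∪ Parcel C| = 63 − 11 + 2 = 54.00.

54.00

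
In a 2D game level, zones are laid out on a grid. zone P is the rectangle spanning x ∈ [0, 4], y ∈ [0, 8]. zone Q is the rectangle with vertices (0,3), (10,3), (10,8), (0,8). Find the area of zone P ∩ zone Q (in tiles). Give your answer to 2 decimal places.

|zone P∩zone Q|: x∈[0,4], y∈[3,8] → 4·5 = 20.

20.00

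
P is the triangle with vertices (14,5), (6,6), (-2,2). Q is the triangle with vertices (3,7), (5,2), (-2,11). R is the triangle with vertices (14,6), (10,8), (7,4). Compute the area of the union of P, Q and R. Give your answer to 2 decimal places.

By inclusion–exclusion:
Individual areas: |P| = 20, |Q| = 8.5, |R| = 11.
|P∩Q| = 1.1242.
|P∩R| = 3.0745.
|Q∩R| = 0.
|P∩Q∩R| = 0.
|P ∪ Q ∪ R| = 39.5 − 4.1987 + 0 = 35.30.

35.30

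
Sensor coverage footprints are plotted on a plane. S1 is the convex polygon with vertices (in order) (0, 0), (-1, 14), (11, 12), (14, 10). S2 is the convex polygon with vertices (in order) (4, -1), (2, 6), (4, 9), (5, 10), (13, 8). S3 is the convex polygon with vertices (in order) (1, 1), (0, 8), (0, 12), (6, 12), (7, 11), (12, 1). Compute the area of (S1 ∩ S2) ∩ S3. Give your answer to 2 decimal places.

31.44

The region (S1 ∩ S2) ∩ S3 is the polygon with vertices (2,6), (4,9), (5,10), (7.857,9.286), (9.21,6.579), (3.085,2.203).
By the shoelace formula its area is 31.44.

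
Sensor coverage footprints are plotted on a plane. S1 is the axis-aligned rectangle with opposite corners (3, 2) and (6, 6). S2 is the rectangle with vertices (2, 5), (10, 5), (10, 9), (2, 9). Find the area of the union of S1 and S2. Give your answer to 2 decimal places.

41.00

By inclusion–exclusion:
Individual areas: |S1| = 12, |S2| = 32.
|S1∩S2|: x∈[3,6], y∈[5,6] → 3·1 = 3.
|S1 ∪ S2| = 44 − 3 = 41.00.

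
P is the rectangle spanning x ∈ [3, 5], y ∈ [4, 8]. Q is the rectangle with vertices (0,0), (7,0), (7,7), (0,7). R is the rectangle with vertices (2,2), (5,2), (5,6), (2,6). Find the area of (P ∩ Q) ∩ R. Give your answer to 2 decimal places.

4.00

The region (P ∩ Q) ∩ R is the polygon with vertices (3,4), (3,6), (5,6), (5,4).
By the shoelace formula its area is 4.00.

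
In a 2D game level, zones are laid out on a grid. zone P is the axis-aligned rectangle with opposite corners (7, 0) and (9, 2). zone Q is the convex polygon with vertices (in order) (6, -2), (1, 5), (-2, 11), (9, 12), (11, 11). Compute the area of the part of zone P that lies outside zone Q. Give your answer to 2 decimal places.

3.62

|zone P| = 4, |zone P∩zone Q| = 0.3769.
|zone P ∖ zone Q| = |zone P| − |zone P∩zone Q| = 4 − 0.3769 = 3.62.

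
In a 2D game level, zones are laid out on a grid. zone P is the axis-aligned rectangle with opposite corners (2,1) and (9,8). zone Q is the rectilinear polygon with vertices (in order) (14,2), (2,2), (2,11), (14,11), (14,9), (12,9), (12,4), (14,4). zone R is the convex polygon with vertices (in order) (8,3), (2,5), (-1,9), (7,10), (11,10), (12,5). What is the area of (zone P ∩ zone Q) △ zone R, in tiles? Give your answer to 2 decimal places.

47.00

|zone P ∩ zone Q| = 42.
|(zone P ∩ zone Q) ∩ zone R| = 28.75.
|(zone P ∩ zone Q) △ zone R| = 42 + 62.5 − 57.5 = 47.00.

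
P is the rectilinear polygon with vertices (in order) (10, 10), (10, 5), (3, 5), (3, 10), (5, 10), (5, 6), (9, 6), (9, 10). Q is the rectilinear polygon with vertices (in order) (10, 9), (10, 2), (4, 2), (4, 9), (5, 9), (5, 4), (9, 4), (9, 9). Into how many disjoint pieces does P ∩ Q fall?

2

P ∩ Q splits into 2 disjoint pieces (area 4, area 4).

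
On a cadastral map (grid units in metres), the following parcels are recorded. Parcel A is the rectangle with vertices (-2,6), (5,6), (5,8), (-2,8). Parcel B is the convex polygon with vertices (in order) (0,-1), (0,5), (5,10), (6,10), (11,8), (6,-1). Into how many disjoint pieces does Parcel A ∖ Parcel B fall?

1

Parcel A ∖ Parcel B is a single connected region.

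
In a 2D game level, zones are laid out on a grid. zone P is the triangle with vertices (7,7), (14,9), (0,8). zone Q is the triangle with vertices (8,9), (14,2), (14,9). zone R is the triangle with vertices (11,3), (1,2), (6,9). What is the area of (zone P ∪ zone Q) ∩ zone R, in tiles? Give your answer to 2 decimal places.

2.41

The region (zone P ∪ zone Q) ∩ zone R is the polygon with vertices (4.796,7.315), (5.57,8.398), (6.449,8.461), (7.538,7.154), (7,7).
By the shoelace formula its area is 2.41.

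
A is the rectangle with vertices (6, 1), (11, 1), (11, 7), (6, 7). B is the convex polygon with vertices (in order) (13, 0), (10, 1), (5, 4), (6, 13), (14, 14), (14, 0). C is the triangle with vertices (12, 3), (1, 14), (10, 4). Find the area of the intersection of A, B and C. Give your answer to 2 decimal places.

2.80

The intersection is the polygon with vertices (8,7), (11,4), (11,3.5), (10,4), (7.3,7).
By the shoelace formula its area is 2.80.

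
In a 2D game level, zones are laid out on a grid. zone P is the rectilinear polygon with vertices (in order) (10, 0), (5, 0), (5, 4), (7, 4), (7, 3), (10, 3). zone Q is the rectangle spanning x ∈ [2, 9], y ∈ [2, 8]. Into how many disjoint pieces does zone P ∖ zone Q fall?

1

zone P ∖ zone Q is a single connected region.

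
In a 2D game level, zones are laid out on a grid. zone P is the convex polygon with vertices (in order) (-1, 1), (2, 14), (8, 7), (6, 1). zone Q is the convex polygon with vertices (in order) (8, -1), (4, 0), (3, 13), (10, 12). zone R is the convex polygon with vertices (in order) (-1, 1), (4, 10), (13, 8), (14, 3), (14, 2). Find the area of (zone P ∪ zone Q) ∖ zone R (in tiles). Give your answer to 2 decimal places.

48.35

|zone P ∪ zone Q| = 109.454.
|(zone P ∪ zone Q) ∩ zone R| = 61.1011.
|(zone P ∪ zone Q) ∖ zone R| = 109.454 − 61.1011 = 48.35.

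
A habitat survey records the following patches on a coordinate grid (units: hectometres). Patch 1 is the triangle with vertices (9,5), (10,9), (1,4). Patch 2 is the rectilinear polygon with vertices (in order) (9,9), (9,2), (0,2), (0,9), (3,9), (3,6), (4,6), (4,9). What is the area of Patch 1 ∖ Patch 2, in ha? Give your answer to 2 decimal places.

|Patch 1| = 15.5, |Patch 1∩Patch 2| = 13.7778.
|Patch 1 ∖ Patch 2| = |Patch 1| − |Patch 1∩Patch 2| = 15.5 − 13.7778 = 1.72.

1.72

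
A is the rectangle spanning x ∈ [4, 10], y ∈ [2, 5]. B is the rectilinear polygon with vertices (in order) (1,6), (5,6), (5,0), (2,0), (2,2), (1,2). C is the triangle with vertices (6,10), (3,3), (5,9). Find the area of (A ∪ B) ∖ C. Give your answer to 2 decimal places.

36.57

|A ∪ B| = 37.
|(A ∪ B) ∩ C| = 0.4286.
|(A ∪ B) ∖ C| = 37 − 0.4286 = 36.57.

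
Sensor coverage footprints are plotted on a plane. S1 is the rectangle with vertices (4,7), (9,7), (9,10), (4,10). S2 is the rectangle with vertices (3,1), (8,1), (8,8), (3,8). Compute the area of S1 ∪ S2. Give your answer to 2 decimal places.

46.00

By inclusion–exclusion:
Individual areas: |S1| = 15, |S2| = 35.
|S1∩S2|: x∈[4,8], y∈[7,8] → 4·1 = 4.
|S1 ∪ S2| = 50 − 4 = 46.00.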